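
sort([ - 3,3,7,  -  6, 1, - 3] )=[ - 6 ,-3 , - 3, 1, 3 , 7]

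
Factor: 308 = 2^2*7^1*11^1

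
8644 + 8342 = 16986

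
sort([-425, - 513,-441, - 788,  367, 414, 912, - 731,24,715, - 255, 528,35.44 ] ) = [ -788, - 731,  -  513,-441, - 425,-255 , 24 , 35.44,  367,414,528,  715,912]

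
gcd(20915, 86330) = 445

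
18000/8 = 2250=2250.00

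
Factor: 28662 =2^1 *3^1*  17^1*281^1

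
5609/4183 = 5609/4183 = 1.34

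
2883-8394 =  - 5511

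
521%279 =242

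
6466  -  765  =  5701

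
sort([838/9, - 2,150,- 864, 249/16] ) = [- 864,- 2,  249/16,838/9,150]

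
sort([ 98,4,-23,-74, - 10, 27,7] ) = [ - 74, - 23, - 10, 4,7, 27,98] 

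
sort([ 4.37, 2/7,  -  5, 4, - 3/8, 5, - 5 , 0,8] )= [ - 5, - 5,-3/8, 0,2/7, 4,  4.37,5, 8] 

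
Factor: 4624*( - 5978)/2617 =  - 2^5*7^2*17^2 * 61^1*2617^( - 1) = - 27642272/2617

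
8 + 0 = 8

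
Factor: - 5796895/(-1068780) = 1159379/213756 = 2^(  -  2 )*3^( - 1) * 13^1 * 47^(-1 )*101^1*379^(-1 )*883^1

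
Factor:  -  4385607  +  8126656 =3741049 = 13^1 * 31^1* 9283^1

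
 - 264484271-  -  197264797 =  - 67219474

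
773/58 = 773/58=13.33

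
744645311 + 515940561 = 1260585872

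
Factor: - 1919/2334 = - 2^( - 1 )*3^( - 1)*19^1*101^1*389^(  -  1) 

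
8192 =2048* 4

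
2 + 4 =6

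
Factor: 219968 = 2^6*7^1*491^1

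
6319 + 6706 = 13025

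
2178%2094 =84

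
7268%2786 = 1696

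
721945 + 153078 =875023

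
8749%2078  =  437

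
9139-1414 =7725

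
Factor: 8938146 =2^1 * 3^1*7^1*59^1*3607^1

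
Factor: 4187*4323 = 18100401 = 3^1*11^1 *53^1 * 79^1 * 131^1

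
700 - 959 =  - 259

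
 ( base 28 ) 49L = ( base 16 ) D51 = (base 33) 34a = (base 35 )2re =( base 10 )3409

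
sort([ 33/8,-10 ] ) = [-10, 33/8] 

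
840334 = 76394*11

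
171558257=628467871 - 456909614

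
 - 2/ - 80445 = 2/80445= 0.00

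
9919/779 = 12 + 571/779 = 12.73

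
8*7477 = 59816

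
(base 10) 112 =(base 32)3g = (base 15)77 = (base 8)160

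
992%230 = 72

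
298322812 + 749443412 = 1047766224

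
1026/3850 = 513/1925 =0.27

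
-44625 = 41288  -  85913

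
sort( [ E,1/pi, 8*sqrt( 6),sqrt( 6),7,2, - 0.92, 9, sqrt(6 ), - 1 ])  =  [ - 1, - 0.92 , 1/pi, 2,  sqrt( 6 ), sqrt( 6),  E,7,  9 , 8*sqrt( 6 )]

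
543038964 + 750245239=1293284203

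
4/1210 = 2/605 = 0.00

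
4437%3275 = 1162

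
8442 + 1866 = 10308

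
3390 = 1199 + 2191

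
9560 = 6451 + 3109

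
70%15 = 10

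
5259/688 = 5259/688  =  7.64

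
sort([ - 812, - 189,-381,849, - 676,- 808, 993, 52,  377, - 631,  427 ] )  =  [-812, - 808, - 676,-631,-381, - 189, 52,377, 427, 849,993]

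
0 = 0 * 793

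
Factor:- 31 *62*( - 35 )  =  2^1*5^1* 7^1*31^2=67270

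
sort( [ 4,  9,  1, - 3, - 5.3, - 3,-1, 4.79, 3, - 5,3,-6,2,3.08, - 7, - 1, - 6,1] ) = [ - 7,-6, - 6, - 5.3, - 5, - 3, - 3, - 1, - 1, 1,1, 2, 3,3,3.08, 4,4.79, 9]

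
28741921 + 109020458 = 137762379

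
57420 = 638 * 90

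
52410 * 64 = 3354240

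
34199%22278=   11921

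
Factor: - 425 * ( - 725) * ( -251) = -5^4*17^1*29^1 *251^1 = -77339375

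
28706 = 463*62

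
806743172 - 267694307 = 539048865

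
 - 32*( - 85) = 2720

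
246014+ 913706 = 1159720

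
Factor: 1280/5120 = 2^ ( - 2)  =  1/4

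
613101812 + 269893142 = 882994954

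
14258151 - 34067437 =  -19809286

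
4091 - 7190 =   -  3099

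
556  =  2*278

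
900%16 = 4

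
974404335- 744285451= 230118884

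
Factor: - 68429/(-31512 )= 2^( - 3 )*3^( - 1)*13^( - 1 )*41^1*101^(-1) * 1669^1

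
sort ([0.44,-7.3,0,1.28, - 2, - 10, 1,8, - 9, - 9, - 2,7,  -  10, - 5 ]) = [- 10, - 10, - 9, - 9, - 7.3, - 5, - 2, - 2,0, 0.44, 1,1.28,7 , 8]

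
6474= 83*78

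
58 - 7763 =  - 7705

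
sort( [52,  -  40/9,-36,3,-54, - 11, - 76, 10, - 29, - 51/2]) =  [ - 76, - 54 , - 36,-29, - 51/2,  -  11, - 40/9, 3, 10,52] 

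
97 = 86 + 11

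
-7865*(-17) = 133705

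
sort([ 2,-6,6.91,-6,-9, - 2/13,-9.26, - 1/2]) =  [-9.26, - 9, - 6 ,  -  6, - 1/2,  -  2/13,2,6.91] 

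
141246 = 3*47082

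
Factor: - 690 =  - 2^1* 3^1*5^1 * 23^1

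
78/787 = 78/787 = 0.10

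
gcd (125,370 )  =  5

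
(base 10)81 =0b1010001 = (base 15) 56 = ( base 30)2l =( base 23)3c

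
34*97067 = 3300278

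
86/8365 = 86/8365 = 0.01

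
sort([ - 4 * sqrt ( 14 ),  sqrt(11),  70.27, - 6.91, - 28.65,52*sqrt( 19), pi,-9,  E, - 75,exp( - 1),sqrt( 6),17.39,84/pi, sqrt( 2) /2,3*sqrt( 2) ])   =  [-75, - 28.65, - 4*sqrt( 14 ), - 9,-6.91,exp( -1 ), sqrt( 2 )/2, sqrt (6), E,pi,sqrt(11 ) , 3*sqrt( 2),17.39,84/pi,70.27,52*sqrt( 19 )] 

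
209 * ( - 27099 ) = -5663691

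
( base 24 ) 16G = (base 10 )736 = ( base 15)341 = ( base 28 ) Q8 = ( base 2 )1011100000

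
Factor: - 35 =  - 5^1 * 7^1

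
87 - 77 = 10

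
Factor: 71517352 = 2^3*53^1*168673^1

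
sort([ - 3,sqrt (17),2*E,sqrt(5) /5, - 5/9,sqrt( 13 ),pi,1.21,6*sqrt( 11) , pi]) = [  -  3, - 5/9, sqrt(5)/5 , 1.21, pi,pi, sqrt( 13),sqrt( 17), 2* E, 6 *sqrt( 11) ]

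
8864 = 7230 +1634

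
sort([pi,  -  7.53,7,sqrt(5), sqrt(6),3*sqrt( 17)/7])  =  [ - 7.53,3 * sqrt( 17 )/7,sqrt(5),  sqrt(6),pi,7]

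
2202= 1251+951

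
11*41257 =453827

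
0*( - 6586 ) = 0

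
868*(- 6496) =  -5638528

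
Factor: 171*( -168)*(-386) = 2^4*3^3* 7^1*19^1*193^1= 11089008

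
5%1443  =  5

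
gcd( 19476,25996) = 4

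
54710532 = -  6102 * (  -  8966 ) 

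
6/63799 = 6/63799 = 0.00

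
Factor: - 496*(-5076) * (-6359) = - 2^6*3^3*31^1*47^1*6359^1 = -16010028864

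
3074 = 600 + 2474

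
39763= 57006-17243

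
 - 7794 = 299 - 8093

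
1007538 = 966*1043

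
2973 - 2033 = 940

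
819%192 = 51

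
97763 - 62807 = 34956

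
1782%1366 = 416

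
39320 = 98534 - 59214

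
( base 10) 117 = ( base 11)A7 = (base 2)1110101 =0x75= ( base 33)3I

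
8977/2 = 4488 + 1/2 = 4488.50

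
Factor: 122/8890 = 61/4445  =  5^( - 1)*7^ (-1 ) * 61^1*127^(-1 )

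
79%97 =79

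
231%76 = 3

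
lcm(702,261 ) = 20358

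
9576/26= 4788/13 = 368.31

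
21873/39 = 560 + 11/13 = 560.85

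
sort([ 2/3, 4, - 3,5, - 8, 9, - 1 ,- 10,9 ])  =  [-10, - 8, - 3,  -  1,2/3,4,5, 9,9]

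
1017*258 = 262386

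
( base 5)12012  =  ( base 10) 882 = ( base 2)1101110010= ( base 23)1f8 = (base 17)30F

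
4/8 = 1/2 = 0.50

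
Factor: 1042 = 2^1*521^1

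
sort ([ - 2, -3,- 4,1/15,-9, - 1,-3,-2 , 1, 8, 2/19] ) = [  -  9 ,-4, - 3, - 3,-2,  -  2, - 1, 1/15,2/19,1,8]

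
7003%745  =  298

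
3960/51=77 +11/17  =  77.65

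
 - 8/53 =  - 8/53 = - 0.15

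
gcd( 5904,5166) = 738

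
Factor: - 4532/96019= -2^2*7^(-1)*29^(- 1) *43^( - 1)*103^1  =  - 412/8729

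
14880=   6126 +8754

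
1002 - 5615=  - 4613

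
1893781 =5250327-3356546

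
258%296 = 258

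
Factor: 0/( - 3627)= 0^1 = 0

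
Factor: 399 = 3^1* 7^1*19^1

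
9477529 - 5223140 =4254389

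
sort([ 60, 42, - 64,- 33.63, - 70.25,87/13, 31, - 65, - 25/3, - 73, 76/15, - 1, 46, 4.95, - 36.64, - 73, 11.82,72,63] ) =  [ - 73, - 73, - 70.25, - 65,-64 , - 36.64, - 33.63, - 25/3,  -  1, 4.95, 76/15, 87/13, 11.82,  31,42, 46, 60,63, 72 ] 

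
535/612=535/612 = 0.87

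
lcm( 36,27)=108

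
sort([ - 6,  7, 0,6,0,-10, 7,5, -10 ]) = [-10, - 10, - 6,0, 0, 5, 6, 7, 7 ]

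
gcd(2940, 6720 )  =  420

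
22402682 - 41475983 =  - 19073301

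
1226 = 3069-1843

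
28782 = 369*78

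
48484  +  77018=125502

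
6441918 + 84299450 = 90741368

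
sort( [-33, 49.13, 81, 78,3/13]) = [ - 33, 3/13, 49.13 , 78, 81 ]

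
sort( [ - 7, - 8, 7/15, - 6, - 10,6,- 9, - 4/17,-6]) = [ - 10,-9,  -  8, -7,  -  6, - 6, - 4/17, 7/15, 6 ]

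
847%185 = 107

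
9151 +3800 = 12951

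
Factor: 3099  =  3^1*  1033^1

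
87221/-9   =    -  9692 + 7/9 = -9691.22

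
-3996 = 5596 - 9592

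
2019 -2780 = -761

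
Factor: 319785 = 3^1*5^1 * 21319^1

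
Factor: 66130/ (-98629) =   -  2^1*5^1*17^1*19^(  -  1 ) *29^( - 1)*179^( - 1)*389^1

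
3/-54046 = -3/54046 = -0.00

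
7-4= 3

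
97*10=970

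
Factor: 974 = 2^1*487^1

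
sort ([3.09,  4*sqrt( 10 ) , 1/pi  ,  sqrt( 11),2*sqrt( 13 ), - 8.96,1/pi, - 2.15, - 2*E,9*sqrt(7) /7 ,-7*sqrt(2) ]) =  [ - 7*sqrt(2),-8.96, - 2*E  , -2.15, 1/pi,1/pi,3.09,sqrt( 11),9*sqrt( 7 )/7, 2*sqrt(13), 4*sqrt( 10) ] 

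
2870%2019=851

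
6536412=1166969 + 5369443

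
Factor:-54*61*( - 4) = 2^3*3^3 * 61^1   =  13176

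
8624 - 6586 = 2038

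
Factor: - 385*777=  -  3^1*5^1*7^2 * 11^1 * 37^1 = - 299145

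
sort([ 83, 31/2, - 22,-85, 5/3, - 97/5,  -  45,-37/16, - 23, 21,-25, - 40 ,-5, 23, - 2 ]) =[-85,  -  45,- 40,-25,-23,-22,-97/5, - 5 , -37/16, - 2,5/3, 31/2,21,  23, 83] 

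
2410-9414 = - 7004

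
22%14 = 8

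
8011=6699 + 1312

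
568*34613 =19660184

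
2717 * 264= 717288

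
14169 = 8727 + 5442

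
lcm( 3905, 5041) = 277255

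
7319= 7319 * 1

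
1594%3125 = 1594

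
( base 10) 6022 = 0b1011110000110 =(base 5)143042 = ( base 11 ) 4585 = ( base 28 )7J2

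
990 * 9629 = 9532710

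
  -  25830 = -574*45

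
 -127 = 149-276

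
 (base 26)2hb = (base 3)2110212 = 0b11100001101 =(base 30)205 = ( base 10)1805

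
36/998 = 18/499 = 0.04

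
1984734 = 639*3106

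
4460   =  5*892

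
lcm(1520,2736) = 13680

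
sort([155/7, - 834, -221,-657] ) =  [  -  834, - 657, - 221,  155/7]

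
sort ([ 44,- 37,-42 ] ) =[ - 42,-37,44]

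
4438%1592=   1254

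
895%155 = 120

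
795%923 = 795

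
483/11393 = 483/11393 = 0.04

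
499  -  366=133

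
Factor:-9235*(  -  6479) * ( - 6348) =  - 2^2 *3^1* 5^1 * 11^1 * 19^1*23^2*31^1*1847^1=- 379823470620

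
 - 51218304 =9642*( - 5312 ) 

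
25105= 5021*5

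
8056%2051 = 1903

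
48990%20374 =8242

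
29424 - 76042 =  - 46618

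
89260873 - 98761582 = - 9500709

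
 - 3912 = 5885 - 9797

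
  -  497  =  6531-7028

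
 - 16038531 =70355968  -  86394499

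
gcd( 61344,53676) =7668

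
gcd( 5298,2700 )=6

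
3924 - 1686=2238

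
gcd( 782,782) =782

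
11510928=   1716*6708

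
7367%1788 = 215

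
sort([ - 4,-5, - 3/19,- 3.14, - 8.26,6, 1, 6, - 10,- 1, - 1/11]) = [-10,  -  8.26,-5,  -  4,-3.14, -1,-3/19,-1/11,1, 6, 6 ] 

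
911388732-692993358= 218395374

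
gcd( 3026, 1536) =2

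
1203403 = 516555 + 686848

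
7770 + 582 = 8352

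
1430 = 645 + 785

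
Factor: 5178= 2^1*3^1*863^1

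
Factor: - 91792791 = - 3^3 * 149^1*22817^1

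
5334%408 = 30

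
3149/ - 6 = -3149/6 = -  524.83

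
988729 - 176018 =812711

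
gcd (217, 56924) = 7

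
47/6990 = 47/6990 = 0.01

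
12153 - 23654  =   - 11501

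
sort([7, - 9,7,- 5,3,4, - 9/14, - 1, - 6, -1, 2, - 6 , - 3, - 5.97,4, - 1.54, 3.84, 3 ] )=[  -  9, - 6, - 6, - 5.97, - 5, - 3,-1.54 , - 1, - 1, - 9/14,2,  3, 3,3.84,  4, 4,7,7 ]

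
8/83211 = 8/83211=0.00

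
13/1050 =13/1050 = 0.01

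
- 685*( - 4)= 2740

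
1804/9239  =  1804/9239 = 0.20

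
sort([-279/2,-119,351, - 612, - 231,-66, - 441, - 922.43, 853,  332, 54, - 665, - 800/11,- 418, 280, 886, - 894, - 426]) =[  -  922.43, - 894, - 665,  -  612, - 441,  -  426, - 418, - 231, - 279/2, - 119,  -  800/11 , - 66, 54,280,  332, 351, 853,886] 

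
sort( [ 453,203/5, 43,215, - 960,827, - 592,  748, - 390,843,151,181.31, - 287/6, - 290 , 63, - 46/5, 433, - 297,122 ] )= [ - 960 , - 592, - 390, - 297, - 290, - 287/6, - 46/5, 203/5,43 , 63  ,  122,151, 181.31, 215, 433, 453, 748,827,  843 ]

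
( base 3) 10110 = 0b1011101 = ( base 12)79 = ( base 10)93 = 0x5D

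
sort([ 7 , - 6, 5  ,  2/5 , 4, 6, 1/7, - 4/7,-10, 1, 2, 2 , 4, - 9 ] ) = [ - 10, - 9,-6,-4/7, 1/7,2/5, 1,2, 2,4,  4, 5,6, 7]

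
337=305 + 32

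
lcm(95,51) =4845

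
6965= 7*995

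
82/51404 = 41/25702 = 0.00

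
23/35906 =23/35906 = 0.00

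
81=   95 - 14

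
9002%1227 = 413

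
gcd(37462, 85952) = 2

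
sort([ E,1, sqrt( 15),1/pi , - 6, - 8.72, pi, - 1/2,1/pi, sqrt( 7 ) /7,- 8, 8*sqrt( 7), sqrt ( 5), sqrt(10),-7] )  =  [ - 8.72, - 8,-7, - 6, -1/2 , 1/pi,1/pi,sqrt(7 ) /7,1,sqrt(5),E, pi,  sqrt(10 ),sqrt (15 ) , 8 * sqrt(7)]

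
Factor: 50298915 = 3^1*5^1*1451^1*2311^1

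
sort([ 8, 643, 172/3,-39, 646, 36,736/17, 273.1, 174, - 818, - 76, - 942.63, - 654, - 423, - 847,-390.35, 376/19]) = [ - 942.63,- 847, -818, - 654, - 423,-390.35, -76, - 39, 8, 376/19,36, 736/17, 172/3,174, 273.1, 643, 646 ]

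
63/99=7/11  =  0.64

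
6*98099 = 588594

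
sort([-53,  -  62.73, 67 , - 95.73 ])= [ - 95.73 ,-62.73, - 53, 67]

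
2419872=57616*42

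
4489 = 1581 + 2908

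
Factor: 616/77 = 2^3= 8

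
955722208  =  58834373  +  896887835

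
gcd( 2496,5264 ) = 16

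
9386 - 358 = 9028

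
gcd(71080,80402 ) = 2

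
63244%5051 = 2632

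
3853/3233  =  3853/3233  =  1.19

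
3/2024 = 3/2024 = 0.00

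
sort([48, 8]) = [ 8, 48]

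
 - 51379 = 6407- 57786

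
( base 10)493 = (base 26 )IP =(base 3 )200021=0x1ed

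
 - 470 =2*(-235)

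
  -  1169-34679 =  - 35848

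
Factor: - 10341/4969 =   -  3^3 * 383^1 * 4969^(- 1) 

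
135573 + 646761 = 782334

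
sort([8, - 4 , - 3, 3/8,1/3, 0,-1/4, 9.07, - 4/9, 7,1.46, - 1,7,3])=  [ - 4, - 3, - 1, - 4/9 , - 1/4, 0, 1/3, 3/8,  1.46, 3, 7, 7,  8, 9.07] 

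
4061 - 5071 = - 1010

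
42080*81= 3408480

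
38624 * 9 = 347616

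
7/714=1/102 = 0.01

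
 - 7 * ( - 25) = 175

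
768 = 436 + 332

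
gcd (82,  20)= 2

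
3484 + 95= 3579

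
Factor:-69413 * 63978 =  -4440904914 =- 2^1*3^1*41^1*1693^1*10663^1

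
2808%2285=523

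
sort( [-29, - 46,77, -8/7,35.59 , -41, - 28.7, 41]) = [ - 46, - 41, -29, - 28.7, - 8/7,35.59, 41, 77]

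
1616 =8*202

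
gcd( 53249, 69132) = 7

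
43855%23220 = 20635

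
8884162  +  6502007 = 15386169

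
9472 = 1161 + 8311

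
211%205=6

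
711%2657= 711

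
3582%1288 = 1006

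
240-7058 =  - 6818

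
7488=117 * 64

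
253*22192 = 5614576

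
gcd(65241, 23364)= 99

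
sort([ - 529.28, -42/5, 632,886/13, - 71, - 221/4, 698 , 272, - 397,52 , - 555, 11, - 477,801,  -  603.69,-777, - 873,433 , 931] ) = [ - 873, - 777, - 603.69, - 555, - 529.28, - 477, - 397, - 71 , - 221/4, - 42/5, 11, 52,886/13, 272,  433 , 632, 698,  801, 931 ] 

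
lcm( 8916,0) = 0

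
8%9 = 8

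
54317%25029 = 4259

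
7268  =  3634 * 2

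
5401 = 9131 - 3730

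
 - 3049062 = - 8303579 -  - 5254517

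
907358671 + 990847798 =1898206469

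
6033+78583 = 84616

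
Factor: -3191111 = -7^1*11^1*41443^1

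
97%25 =22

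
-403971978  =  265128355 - 669100333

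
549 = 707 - 158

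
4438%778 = 548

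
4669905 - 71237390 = -66567485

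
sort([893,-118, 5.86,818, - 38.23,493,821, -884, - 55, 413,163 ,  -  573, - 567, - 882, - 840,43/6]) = [-884,-882,  -  840 , -573,-567,-118,-55, - 38.23,5.86,43/6, 163,413,493,818, 821, 893]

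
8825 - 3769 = 5056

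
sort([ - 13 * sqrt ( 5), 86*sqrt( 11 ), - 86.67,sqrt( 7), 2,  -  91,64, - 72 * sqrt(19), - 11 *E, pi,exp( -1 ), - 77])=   [ - 72*  sqrt(19), - 91, - 86.67,-77, - 11 * E, - 13*sqrt (5 ), exp( - 1 ),2,  sqrt(7 ) , pi,64,86*sqrt(11)]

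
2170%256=122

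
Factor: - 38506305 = - 3^1*5^1*163^1*15749^1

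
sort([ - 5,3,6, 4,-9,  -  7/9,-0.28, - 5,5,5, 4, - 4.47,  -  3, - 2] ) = [ - 9,  -  5,- 5, - 4.47, - 3,-2, - 7/9,  -  0.28,3,4,4,5, 5 , 6 ]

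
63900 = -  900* (-71 )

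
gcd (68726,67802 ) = 14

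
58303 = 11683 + 46620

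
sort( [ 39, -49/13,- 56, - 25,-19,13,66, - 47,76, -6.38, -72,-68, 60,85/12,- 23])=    [ - 72, - 68,  -  56 ,  -  47, - 25,  -  23, - 19,-6.38, - 49/13,85/12, 13, 39 , 60,66, 76]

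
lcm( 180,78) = 2340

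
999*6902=6895098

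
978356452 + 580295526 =1558651978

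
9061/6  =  1510 + 1/6 =1510.17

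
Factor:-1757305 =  - 5^1 * 11^1*89^1 * 359^1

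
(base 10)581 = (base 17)203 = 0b1001000101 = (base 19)1bb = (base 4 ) 21011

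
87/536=87/536 = 0.16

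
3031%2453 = 578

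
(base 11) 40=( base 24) 1k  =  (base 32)1C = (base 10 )44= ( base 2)101100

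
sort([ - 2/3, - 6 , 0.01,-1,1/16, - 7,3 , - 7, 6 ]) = [-7, - 7, - 6, - 1, - 2/3,0.01,1/16,3,6] 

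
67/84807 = 67/84807 = 0.00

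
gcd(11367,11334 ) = 3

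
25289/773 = 32 + 553/773 = 32.72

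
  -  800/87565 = - 160/17513 = - 0.01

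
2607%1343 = 1264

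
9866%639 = 281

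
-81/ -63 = 1 + 2/7 = 1.29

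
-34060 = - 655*52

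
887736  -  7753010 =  - 6865274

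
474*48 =22752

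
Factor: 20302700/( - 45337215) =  - 2^2*3^( - 1)*  5^1*7^( -1 ) * 17^ (  -  1 )*2309^( - 1 )  *18457^1 = - 369140/824313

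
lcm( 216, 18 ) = 216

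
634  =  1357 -723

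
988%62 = 58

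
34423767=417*82551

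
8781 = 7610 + 1171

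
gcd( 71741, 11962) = 1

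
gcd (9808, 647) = 1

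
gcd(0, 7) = 7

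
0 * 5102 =0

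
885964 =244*3631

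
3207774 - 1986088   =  1221686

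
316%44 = 8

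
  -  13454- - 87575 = 74121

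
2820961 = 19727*143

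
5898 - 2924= 2974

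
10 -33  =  -23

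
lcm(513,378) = 7182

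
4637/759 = 4637/759 = 6.11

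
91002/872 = 104 + 157/436 = 104.36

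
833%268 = 29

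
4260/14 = 304 + 2/7  =  304.29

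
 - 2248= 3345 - 5593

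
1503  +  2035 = 3538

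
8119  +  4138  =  12257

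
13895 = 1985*7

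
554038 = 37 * 14974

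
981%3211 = 981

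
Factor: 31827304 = 2^3*307^1*12959^1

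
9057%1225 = 482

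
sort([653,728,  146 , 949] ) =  [146 , 653, 728,949 ]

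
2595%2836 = 2595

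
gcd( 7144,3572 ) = 3572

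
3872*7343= 28432096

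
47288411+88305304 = 135593715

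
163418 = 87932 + 75486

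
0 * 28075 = 0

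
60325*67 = 4041775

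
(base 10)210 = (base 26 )82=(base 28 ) 7e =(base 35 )60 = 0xD2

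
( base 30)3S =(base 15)7D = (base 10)118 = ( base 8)166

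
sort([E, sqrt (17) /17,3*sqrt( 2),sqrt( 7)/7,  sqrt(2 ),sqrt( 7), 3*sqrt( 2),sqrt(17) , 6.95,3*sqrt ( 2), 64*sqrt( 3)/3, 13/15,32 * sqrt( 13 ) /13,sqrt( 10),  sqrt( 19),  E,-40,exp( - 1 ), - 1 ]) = [-40, - 1,sqrt ( 17)/17,exp( - 1 ),sqrt( 7)/7,13/15, sqrt(2),sqrt (7),E,E,sqrt(10),sqrt( 17 ),3  *sqrt( 2),3*sqrt(2),3*sqrt( 2 ), sqrt( 19 ),6.95, 32*sqrt( 13)/13,64*sqrt( 3)/3]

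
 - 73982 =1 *( - 73982 )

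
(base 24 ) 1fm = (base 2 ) 1110111110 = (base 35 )rd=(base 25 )1d8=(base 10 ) 958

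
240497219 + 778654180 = 1019151399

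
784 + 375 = 1159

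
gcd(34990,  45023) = 1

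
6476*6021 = 38991996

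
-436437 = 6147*( - 71 ) 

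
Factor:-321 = -3^1*107^1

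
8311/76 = 109 + 27/76=109.36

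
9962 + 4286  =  14248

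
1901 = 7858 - 5957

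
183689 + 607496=791185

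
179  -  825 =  - 646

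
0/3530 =0= 0.00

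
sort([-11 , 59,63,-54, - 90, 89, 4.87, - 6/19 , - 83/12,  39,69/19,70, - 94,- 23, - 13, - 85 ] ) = [ - 94, - 90 , - 85, - 54, - 23, - 13, - 11, - 83/12, - 6/19,69/19, 4.87, 39,  59,63,70,  89 ]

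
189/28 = 6 + 3/4 = 6.75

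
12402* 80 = 992160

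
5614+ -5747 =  - 133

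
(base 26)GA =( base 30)E6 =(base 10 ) 426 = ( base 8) 652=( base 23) IC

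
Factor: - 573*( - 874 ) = 500802 = 2^1*3^1* 19^1*23^1*191^1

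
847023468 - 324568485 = 522454983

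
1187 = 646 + 541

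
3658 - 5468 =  - 1810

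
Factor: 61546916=2^2*15386729^1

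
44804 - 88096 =-43292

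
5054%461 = 444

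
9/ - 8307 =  - 1/923=-0.00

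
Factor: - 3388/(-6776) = 1/2 = 2^( - 1) 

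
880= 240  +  640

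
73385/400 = 183 +37/80 = 183.46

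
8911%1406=475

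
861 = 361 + 500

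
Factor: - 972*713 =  - 693036 = - 2^2*3^5*23^1*31^1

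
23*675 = 15525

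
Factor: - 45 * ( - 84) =2^2*3^3*5^1 * 7^1 = 3780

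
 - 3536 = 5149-8685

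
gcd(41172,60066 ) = 282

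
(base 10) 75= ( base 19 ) 3I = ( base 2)1001011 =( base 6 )203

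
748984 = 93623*8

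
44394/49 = 906 = 906.00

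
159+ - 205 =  - 46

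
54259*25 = 1356475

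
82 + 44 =126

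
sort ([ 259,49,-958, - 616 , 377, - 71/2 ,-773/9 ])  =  [ - 958,-616, - 773/9, -71/2,49, 259,377]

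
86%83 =3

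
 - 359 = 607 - 966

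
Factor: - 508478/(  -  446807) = 2^1*19^1*59^(-1) * 7573^ (-1)*13381^1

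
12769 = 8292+4477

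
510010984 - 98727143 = 411283841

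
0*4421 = 0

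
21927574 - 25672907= - 3745333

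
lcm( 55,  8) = 440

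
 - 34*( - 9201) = 312834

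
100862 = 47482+53380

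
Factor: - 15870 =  - 2^1 * 3^1* 5^1*23^2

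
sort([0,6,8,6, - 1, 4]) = [ - 1,0,4,6,6 , 8]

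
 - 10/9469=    - 1 + 9459/9469 =-  0.00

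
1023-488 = 535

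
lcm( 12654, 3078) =113886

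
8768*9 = 78912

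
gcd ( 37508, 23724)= 4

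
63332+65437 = 128769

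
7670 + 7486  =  15156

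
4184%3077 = 1107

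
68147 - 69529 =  - 1382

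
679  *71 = 48209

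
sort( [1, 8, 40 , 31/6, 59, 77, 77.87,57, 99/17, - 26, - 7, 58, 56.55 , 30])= [ - 26, - 7, 1, 31/6,99/17,8 , 30,40,56.55, 57, 58,59, 77,77.87] 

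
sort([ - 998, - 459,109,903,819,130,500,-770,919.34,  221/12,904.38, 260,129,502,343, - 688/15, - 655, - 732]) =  [ - 998, - 770,  -  732, - 655, -459, - 688/15,221/12, 109,129,130, 260,343, 500 , 502,819, 903  ,  904.38,919.34]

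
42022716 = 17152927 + 24869789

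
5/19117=5/19117 = 0.00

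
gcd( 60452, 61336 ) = 68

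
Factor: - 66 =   -  2^1*3^1 *11^1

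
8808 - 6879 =1929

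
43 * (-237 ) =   -  10191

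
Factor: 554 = 2^1*277^1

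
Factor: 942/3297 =2/7=2^1 *7^( - 1 ) 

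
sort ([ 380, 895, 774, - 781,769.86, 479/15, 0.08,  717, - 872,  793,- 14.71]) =[-872, - 781, - 14.71,0.08, 479/15,  380, 717, 769.86, 774, 793,895 ] 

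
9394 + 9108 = 18502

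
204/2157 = 68/719  =  0.09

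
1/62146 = 1/62146  =  0.00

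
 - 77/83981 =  -77/83981 = - 0.00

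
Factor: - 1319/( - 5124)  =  2^(- 2)*3^ (  -  1)*7^( - 1)*61^(  -  1 )*1319^1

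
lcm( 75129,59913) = 4733127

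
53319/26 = 53319/26 = 2050.73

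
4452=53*84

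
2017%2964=2017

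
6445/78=82 + 49/78  =  82.63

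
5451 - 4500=951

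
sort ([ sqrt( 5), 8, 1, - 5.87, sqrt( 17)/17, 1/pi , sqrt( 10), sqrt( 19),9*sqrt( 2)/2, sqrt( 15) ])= [  -  5.87, sqrt (17 ) /17, 1/pi, 1,  sqrt( 5 ), sqrt(10), sqrt (15), sqrt( 19), 9*sqrt( 2 )/2, 8]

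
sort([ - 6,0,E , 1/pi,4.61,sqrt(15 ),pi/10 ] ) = [ - 6,0,  pi/10, 1/pi,E,sqrt(15 ) , 4.61 ] 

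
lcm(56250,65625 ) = 393750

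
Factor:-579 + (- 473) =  - 1052 = - 2^2*263^1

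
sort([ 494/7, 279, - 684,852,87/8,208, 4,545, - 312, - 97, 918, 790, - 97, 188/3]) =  [ - 684, - 312, - 97, - 97,4,87/8,188/3,494/7,  208,  279,545, 790, 852 , 918]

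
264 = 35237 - 34973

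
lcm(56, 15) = 840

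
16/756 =4/189 = 0.02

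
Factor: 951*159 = 3^2*53^1*317^1 = 151209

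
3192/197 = 16 + 40/197= 16.20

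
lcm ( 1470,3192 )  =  111720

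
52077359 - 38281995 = 13795364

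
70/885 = 14/177 = 0.08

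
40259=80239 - 39980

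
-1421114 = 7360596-8781710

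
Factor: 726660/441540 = 367/223  =  223^( - 1 )* 367^1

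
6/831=2/277 =0.01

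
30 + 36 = 66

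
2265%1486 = 779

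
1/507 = 1/507 = 0.00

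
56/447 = 56/447 = 0.13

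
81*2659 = 215379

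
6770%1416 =1106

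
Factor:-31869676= - 2^2*59^1*83^1*1627^1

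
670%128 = 30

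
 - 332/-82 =4 + 2/41 = 4.05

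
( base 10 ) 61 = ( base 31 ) 1U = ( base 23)2f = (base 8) 75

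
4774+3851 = 8625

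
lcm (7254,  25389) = 50778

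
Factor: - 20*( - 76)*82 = 2^5*5^1*19^1*41^1  =  124640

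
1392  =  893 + 499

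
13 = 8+5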